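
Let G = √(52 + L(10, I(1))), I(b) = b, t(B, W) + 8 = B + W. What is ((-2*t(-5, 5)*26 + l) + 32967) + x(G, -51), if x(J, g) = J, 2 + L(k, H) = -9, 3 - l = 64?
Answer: 33322 + √41 ≈ 33328.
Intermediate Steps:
t(B, W) = -8 + B + W (t(B, W) = -8 + (B + W) = -8 + B + W)
l = -61 (l = 3 - 1*64 = 3 - 64 = -61)
L(k, H) = -11 (L(k, H) = -2 - 9 = -11)
G = √41 (G = √(52 - 11) = √41 ≈ 6.4031)
((-2*t(-5, 5)*26 + l) + 32967) + x(G, -51) = ((-2*(-8 - 5 + 5)*26 - 61) + 32967) + √41 = ((-2*(-8)*26 - 61) + 32967) + √41 = ((16*26 - 61) + 32967) + √41 = ((416 - 61) + 32967) + √41 = (355 + 32967) + √41 = 33322 + √41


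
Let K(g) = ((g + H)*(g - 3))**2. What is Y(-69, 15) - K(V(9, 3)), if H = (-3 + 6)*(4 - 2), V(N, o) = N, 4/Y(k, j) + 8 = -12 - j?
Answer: -283504/35 ≈ -8100.1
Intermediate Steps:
Y(k, j) = 4/(-20 - j) (Y(k, j) = 4/(-8 + (-12 - j)) = 4/(-20 - j))
H = 6 (H = 3*2 = 6)
K(g) = (-3 + g)**2*(6 + g)**2 (K(g) = ((g + 6)*(g - 3))**2 = ((6 + g)*(-3 + g))**2 = ((-3 + g)*(6 + g))**2 = (-3 + g)**2*(6 + g)**2)
Y(-69, 15) - K(V(9, 3)) = -4/(20 + 15) - (-3 + 9)**2*(6 + 9)**2 = -4/35 - 6**2*15**2 = -4*1/35 - 36*225 = -4/35 - 1*8100 = -4/35 - 8100 = -283504/35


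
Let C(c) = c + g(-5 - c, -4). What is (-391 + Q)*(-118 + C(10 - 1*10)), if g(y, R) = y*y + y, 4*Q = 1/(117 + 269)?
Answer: 29581447/772 ≈ 38318.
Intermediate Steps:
Q = 1/1544 (Q = 1/(4*(117 + 269)) = (¼)/386 = (¼)*(1/386) = 1/1544 ≈ 0.00064767)
g(y, R) = y + y² (g(y, R) = y² + y = y + y²)
C(c) = c + (-5 - c)*(-4 - c) (C(c) = c + (-5 - c)*(1 + (-5 - c)) = c + (-5 - c)*(-4 - c))
(-391 + Q)*(-118 + C(10 - 1*10)) = (-391 + 1/1544)*(-118 + ((10 - 1*10) + (4 + (10 - 1*10))*(5 + (10 - 1*10)))) = -603703*(-118 + ((10 - 10) + (4 + (10 - 10))*(5 + (10 - 10))))/1544 = -603703*(-118 + (0 + (4 + 0)*(5 + 0)))/1544 = -603703*(-118 + (0 + 4*5))/1544 = -603703*(-118 + (0 + 20))/1544 = -603703*(-118 + 20)/1544 = -603703/1544*(-98) = 29581447/772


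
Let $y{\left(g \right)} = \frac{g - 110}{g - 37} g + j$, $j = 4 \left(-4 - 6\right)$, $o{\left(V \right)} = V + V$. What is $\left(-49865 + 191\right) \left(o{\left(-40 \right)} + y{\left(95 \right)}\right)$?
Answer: $\frac{208258245}{29} \approx 7.1813 \cdot 10^{6}$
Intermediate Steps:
$o{\left(V \right)} = 2 V$
$j = -40$ ($j = 4 \left(-10\right) = -40$)
$y{\left(g \right)} = -40 + \frac{g \left(-110 + g\right)}{-37 + g}$ ($y{\left(g \right)} = \frac{g - 110}{g - 37} g - 40 = \frac{-110 + g}{-37 + g} g - 40 = \frac{g \left(-110 + g\right)}{-37 + g} - 40 = -40 + \frac{g \left(-110 + g\right)}{-37 + g}$)
$\left(-49865 + 191\right) \left(o{\left(-40 \right)} + y{\left(95 \right)}\right) = \left(-49865 + 191\right) \left(2 \left(-40\right) + \frac{1480 + 95^{2} - 14250}{-37 + 95}\right) = - 49674 \left(-80 + \frac{1480 + 9025 - 14250}{58}\right) = - 49674 \left(-80 + \frac{1}{58} \left(-3745\right)\right) = - 49674 \left(-80 - \frac{3745}{58}\right) = \left(-49674\right) \left(- \frac{8385}{58}\right) = \frac{208258245}{29}$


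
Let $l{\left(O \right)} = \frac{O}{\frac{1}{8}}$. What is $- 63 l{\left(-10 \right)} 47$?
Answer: $236880$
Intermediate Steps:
$l{\left(O \right)} = 8 O$ ($l{\left(O \right)} = O \frac{1}{\frac{1}{8}} = O 8 = 8 O$)
$- 63 l{\left(-10 \right)} 47 = - 63 \cdot 8 \left(-10\right) 47 = \left(-63\right) \left(-80\right) 47 = 5040 \cdot 47 = 236880$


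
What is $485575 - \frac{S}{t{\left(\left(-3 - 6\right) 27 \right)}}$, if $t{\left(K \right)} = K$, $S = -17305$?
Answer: $\frac{117977420}{243} \approx 4.855 \cdot 10^{5}$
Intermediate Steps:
$485575 - \frac{S}{t{\left(\left(-3 - 6\right) 27 \right)}} = 485575 - - \frac{17305}{\left(-3 - 6\right) 27} = 485575 - - \frac{17305}{\left(-9\right) 27} = 485575 - - \frac{17305}{-243} = 485575 - \left(-17305\right) \left(- \frac{1}{243}\right) = 485575 - \frac{17305}{243} = \frac{117977420}{243}$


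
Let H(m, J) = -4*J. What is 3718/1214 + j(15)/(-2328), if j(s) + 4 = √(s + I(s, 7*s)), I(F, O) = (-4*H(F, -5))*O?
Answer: 1082545/353274 - I*√8385/2328 ≈ 3.0643 - 0.039334*I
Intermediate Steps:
I(F, O) = -80*O (I(F, O) = (-(-16)*(-5))*O = (-4*20)*O = -80*O)
j(s) = -4 + √559*√(-s) (j(s) = -4 + √(s - 560*s) = -4 + √(-559*s) = -4 + √559*√(-s))
3718/1214 + j(15)/(-2328) = 3718/1214 + (-4 + √559*√(-1*15))/(-2328) = 3718*(1/1214) + (-4 + √559*√(-15))*(-1/2328) = 1859/607 + (-4 + √559*(I*√15))*(-1/2328) = 1859/607 + (-4 + I*√8385)*(-1/2328) = 1859/607 + (1/582 - I*√8385/2328) = 1082545/353274 - I*√8385/2328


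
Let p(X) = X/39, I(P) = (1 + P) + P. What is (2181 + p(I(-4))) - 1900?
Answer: 10952/39 ≈ 280.82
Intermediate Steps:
I(P) = 1 + 2*P
p(X) = X/39 (p(X) = X*(1/39) = X/39)
(2181 + p(I(-4))) - 1900 = (2181 + (1 + 2*(-4))/39) - 1900 = (2181 + (1 - 8)/39) - 1900 = (2181 + (1/39)*(-7)) - 1900 = (2181 - 7/39) - 1900 = 85052/39 - 1900 = 10952/39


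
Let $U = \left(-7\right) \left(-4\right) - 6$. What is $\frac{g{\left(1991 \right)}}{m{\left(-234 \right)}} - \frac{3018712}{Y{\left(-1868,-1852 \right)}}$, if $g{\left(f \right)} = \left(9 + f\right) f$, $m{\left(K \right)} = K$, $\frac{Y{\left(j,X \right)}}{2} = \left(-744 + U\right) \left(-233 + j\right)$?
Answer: $- \frac{1510184148326}{88739937} \approx -17018.0$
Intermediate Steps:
$U = 22$ ($U = 28 - 6 = 22$)
$Y{\left(j,X \right)} = 336452 - 1444 j$ ($Y{\left(j,X \right)} = 2 \left(-744 + 22\right) \left(-233 + j\right) = 2 \left(- 722 \left(-233 + j\right)\right) = 2 \left(168226 - 722 j\right) = 336452 - 1444 j$)
$g{\left(f \right)} = f \left(9 + f\right)$
$\frac{g{\left(1991 \right)}}{m{\left(-234 \right)}} - \frac{3018712}{Y{\left(-1868,-1852 \right)}} = \frac{1991 \left(9 + 1991\right)}{-234} - \frac{3018712}{336452 - -2697392} = 1991 \cdot 2000 \left(- \frac{1}{234}\right) - \frac{3018712}{336452 + 2697392} = 3982000 \left(- \frac{1}{234}\right) - \frac{3018712}{3033844} = - \frac{1991000}{117} - \frac{754678}{758461} = - \frac{1510184148326}{88739937}$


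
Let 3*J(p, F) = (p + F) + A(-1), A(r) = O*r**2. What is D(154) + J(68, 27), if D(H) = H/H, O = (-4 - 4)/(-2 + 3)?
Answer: 30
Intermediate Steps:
O = -8 (O = -8/1 = 1*(-8) = -8)
A(r) = -8*r**2
D(H) = 1
J(p, F) = -8/3 + F/3 + p/3 (J(p, F) = ((p + F) - 8*(-1)**2)/3 = ((F + p) - 8*1)/3 = ((F + p) - 8)/3 = (-8 + F + p)/3 = -8/3 + F/3 + p/3)
D(154) + J(68, 27) = 1 + (-8/3 + (1/3)*27 + (1/3)*68) = 1 + (-8/3 + 9 + 68/3) = 1 + 29 = 30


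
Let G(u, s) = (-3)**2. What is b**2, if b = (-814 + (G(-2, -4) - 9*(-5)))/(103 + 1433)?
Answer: 9025/36864 ≈ 0.24482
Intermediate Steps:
G(u, s) = 9
b = -95/192 (b = (-814 + (9 - 9*(-5)))/(103 + 1433) = (-814 + (9 + 45))/1536 = (-814 + 54)*(1/1536) = -760*1/1536 = -95/192 ≈ -0.49479)
b**2 = (-95/192)**2 = 9025/36864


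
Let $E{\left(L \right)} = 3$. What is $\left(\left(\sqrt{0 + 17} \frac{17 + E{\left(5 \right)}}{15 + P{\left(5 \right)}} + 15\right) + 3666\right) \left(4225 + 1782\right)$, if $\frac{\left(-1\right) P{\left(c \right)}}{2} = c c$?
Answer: $22111767 - \frac{24028 \sqrt{17}}{7} \approx 2.2098 \cdot 10^{7}$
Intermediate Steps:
$P{\left(c \right)} = - 2 c^{2}$ ($P{\left(c \right)} = - 2 c c = - 2 c^{2}$)
$\left(\left(\sqrt{0 + 17} \frac{17 + E{\left(5 \right)}}{15 + P{\left(5 \right)}} + 15\right) + 3666\right) \left(4225 + 1782\right) = \left(\left(\sqrt{0 + 17} \frac{17 + 3}{15 - 2 \cdot 5^{2}} + 15\right) + 3666\right) \left(4225 + 1782\right) = \left(\left(\sqrt{17} \frac{20}{15 - 50} + 15\right) + 3666\right) 6007 = \left(\left(\sqrt{17} \frac{20}{-35} + 15\right) + 3666\right) 6007 = \left(\left(\sqrt{17} \cdot 20 \left(- \frac{1}{35}\right) + 15\right) + 3666\right) 6007 = \left(\left(\sqrt{17} \left(- \frac{4}{7}\right) + 15\right) + 3666\right) 6007 = \left(\left(- \frac{4 \sqrt{17}}{7} + 15\right) + 3666\right) 6007 = \left(\left(15 - \frac{4 \sqrt{17}}{7}\right) + 3666\right) 6007 = \left(3681 - \frac{4 \sqrt{17}}{7}\right) 6007 = 22111767 - \frac{24028 \sqrt{17}}{7}$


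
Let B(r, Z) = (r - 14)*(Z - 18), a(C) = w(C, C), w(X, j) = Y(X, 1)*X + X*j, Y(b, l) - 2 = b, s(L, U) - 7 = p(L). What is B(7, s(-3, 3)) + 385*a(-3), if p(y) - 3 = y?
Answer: 4697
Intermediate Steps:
p(y) = 3 + y
s(L, U) = 10 + L (s(L, U) = 7 + (3 + L) = 10 + L)
Y(b, l) = 2 + b
w(X, j) = X*j + X*(2 + X) (w(X, j) = (2 + X)*X + X*j = X*(2 + X) + X*j = X*j + X*(2 + X))
a(C) = C*(2 + 2*C) (a(C) = C*(2 + C + C) = C*(2 + 2*C))
B(r, Z) = (-18 + Z)*(-14 + r) (B(r, Z) = (-14 + r)*(-18 + Z) = (-18 + Z)*(-14 + r))
B(7, s(-3, 3)) + 385*a(-3) = (252 - 18*7 - 14*(10 - 3) + (10 - 3)*7) + 385*(2*(-3)*(1 - 3)) = (252 - 126 - 14*7 + 7*7) + 385*(2*(-3)*(-2)) = (252 - 126 - 98 + 49) + 385*12 = 77 + 4620 = 4697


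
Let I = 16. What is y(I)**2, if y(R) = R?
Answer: 256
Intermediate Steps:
y(I)**2 = 16**2 = 256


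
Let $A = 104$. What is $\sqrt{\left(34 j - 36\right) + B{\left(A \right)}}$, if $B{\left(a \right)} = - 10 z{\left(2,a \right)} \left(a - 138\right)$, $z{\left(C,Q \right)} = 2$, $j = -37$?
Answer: $i \sqrt{614} \approx 24.779 i$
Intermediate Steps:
$B{\left(a \right)} = 2760 - 20 a$ ($B{\left(a \right)} = \left(-10\right) 2 \left(a - 138\right) = - 20 \left(-138 + a\right) = 2760 - 20 a$)
$\sqrt{\left(34 j - 36\right) + B{\left(A \right)}} = \sqrt{\left(34 \left(-37\right) - 36\right) + \left(2760 - 2080\right)} = \sqrt{\left(-1258 - 36\right) + \left(2760 - 2080\right)} = \sqrt{-1294 + 680} = \sqrt{-614} = i \sqrt{614}$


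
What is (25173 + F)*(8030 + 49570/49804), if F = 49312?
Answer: 14896094634825/24902 ≈ 5.9819e+8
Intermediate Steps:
(25173 + F)*(8030 + 49570/49804) = (25173 + 49312)*(8030 + 49570/49804) = 74485*(8030 + 49570*(1/49804)) = 74485*(8030 + 24785/24902) = 74485*(199987845/24902) = 14896094634825/24902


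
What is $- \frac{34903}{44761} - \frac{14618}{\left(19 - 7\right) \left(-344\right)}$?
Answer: $\frac{255118357}{92386704} \approx 2.7614$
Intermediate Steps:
$- \frac{34903}{44761} - \frac{14618}{\left(19 - 7\right) \left(-344\right)} = \left(-34903\right) \frac{1}{44761} - \frac{14618}{12 \left(-344\right)} = - \frac{34903}{44761} - \frac{14618}{-4128} = - \frac{34903}{44761} - - \frac{7309}{2064} = - \frac{34903}{44761} + \frac{7309}{2064} = \frac{255118357}{92386704}$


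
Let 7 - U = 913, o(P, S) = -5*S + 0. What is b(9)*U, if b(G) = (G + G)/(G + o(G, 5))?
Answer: 4077/4 ≈ 1019.3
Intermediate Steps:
o(P, S) = -5*S
U = -906 (U = 7 - 1*913 = 7 - 913 = -906)
b(G) = 2*G/(-25 + G) (b(G) = (G + G)/(G - 5*5) = (2*G)/(G - 25) = (2*G)/(-25 + G) = 2*G/(-25 + G))
b(9)*U = (2*9/(-25 + 9))*(-906) = (2*9/(-16))*(-906) = (2*9*(-1/16))*(-906) = -9/8*(-906) = 4077/4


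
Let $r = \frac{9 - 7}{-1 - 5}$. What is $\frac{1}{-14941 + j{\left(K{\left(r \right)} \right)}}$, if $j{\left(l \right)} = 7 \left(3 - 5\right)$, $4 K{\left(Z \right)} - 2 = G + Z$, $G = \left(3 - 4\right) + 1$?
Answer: $- \frac{1}{14955} \approx -6.6867 \cdot 10^{-5}$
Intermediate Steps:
$r = - \frac{1}{3}$ ($r = \frac{2}{-6} = 2 \left(- \frac{1}{6}\right) = - \frac{1}{3} \approx -0.33333$)
$G = 0$ ($G = -1 + 1 = 0$)
$K{\left(Z \right)} = \frac{1}{2} + \frac{Z}{4}$ ($K{\left(Z \right)} = \frac{1}{2} + \frac{0 + Z}{4} = \frac{1}{2} + \frac{Z}{4}$)
$j{\left(l \right)} = -14$ ($j{\left(l \right)} = 7 \left(-2\right) = -14$)
$\frac{1}{-14941 + j{\left(K{\left(r \right)} \right)}} = \frac{1}{-14941 - 14} = \frac{1}{-14955} = - \frac{1}{14955}$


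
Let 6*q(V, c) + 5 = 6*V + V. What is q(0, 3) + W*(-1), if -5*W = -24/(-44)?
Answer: -239/330 ≈ -0.72424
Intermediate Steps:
W = -6/55 (W = -(-24)/(5*(-44)) = -(-24)*(-1)/(5*44) = -⅕*6/11 = -6/55 ≈ -0.10909)
q(V, c) = -⅚ + 7*V/6 (q(V, c) = -⅚ + (6*V + V)/6 = -⅚ + (7*V)/6 = -⅚ + 7*V/6)
q(0, 3) + W*(-1) = (-⅚ + (7/6)*0) - 6/55*(-1) = (-⅚ + 0) + 6/55 = -⅚ + 6/55 = -239/330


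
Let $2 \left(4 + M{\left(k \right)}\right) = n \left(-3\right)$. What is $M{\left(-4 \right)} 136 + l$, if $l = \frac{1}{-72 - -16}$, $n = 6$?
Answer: $- \frac{99009}{56} \approx -1768.0$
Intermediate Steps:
$l = - \frac{1}{56}$ ($l = \frac{1}{-72 + 16} = \frac{1}{-56} = - \frac{1}{56} \approx -0.017857$)
$M{\left(k \right)} = -13$ ($M{\left(k \right)} = -4 + \frac{6 \left(-3\right)}{2} = -4 + \frac{1}{2} \left(-18\right) = -4 - 9 = -13$)
$M{\left(-4 \right)} 136 + l = \left(-13\right) 136 - \frac{1}{56} = -1768 - \frac{1}{56} = - \frac{99009}{56}$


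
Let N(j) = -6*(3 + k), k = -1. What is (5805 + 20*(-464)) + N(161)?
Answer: -3487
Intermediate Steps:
N(j) = -12 (N(j) = -6*(3 - 1) = -6*2 = -12)
(5805 + 20*(-464)) + N(161) = (5805 + 20*(-464)) - 12 = (5805 - 9280) - 12 = -3475 - 12 = -3487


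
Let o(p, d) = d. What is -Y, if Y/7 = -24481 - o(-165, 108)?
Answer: 172123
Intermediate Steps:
Y = -172123 (Y = 7*(-24481 - 1*108) = 7*(-24481 - 108) = 7*(-24589) = -172123)
-Y = -1*(-172123) = 172123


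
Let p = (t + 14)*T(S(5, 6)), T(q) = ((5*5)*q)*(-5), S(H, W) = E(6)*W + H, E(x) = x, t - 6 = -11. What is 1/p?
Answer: -1/46125 ≈ -2.1680e-5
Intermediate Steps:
t = -5 (t = 6 - 11 = -5)
S(H, W) = H + 6*W (S(H, W) = 6*W + H = H + 6*W)
T(q) = -125*q (T(q) = (25*q)*(-5) = -125*q)
p = -46125 (p = (-5 + 14)*(-125*(5 + 6*6)) = 9*(-125*(5 + 36)) = 9*(-125*41) = 9*(-5125) = -46125)
1/p = 1/(-46125) = -1/46125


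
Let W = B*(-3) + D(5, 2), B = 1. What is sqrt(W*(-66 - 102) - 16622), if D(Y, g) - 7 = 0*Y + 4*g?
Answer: I*sqrt(18638) ≈ 136.52*I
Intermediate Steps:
D(Y, g) = 7 + 4*g (D(Y, g) = 7 + (0*Y + 4*g) = 7 + (0 + 4*g) = 7 + 4*g)
W = 12 (W = 1*(-3) + (7 + 4*2) = -3 + (7 + 8) = -3 + 15 = 12)
sqrt(W*(-66 - 102) - 16622) = sqrt(12*(-66 - 102) - 16622) = sqrt(12*(-168) - 16622) = sqrt(-2016 - 16622) = sqrt(-18638) = I*sqrt(18638)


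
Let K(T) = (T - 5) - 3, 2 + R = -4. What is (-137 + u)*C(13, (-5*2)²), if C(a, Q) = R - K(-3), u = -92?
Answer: -1145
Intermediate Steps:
R = -6 (R = -2 - 4 = -6)
K(T) = -8 + T (K(T) = (-5 + T) - 3 = -8 + T)
C(a, Q) = 5 (C(a, Q) = -6 - (-8 - 3) = -6 - 1*(-11) = -6 + 11 = 5)
(-137 + u)*C(13, (-5*2)²) = (-137 - 92)*5 = -229*5 = -1145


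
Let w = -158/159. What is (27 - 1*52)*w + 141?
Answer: 26369/159 ≈ 165.84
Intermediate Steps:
w = -158/159 (w = -158*1/159 = -158/159 ≈ -0.99371)
(27 - 1*52)*w + 141 = (27 - 1*52)*(-158/159) + 141 = (27 - 52)*(-158/159) + 141 = -25*(-158/159) + 141 = 3950/159 + 141 = 26369/159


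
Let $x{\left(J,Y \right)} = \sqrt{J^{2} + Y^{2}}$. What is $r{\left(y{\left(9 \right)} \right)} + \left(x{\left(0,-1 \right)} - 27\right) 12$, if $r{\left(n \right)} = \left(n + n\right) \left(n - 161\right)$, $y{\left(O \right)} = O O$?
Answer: $-13272$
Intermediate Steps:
$y{\left(O \right)} = O^{2}$
$r{\left(n \right)} = 2 n \left(-161 + n\right)$
$r{\left(y{\left(9 \right)} \right)} + \left(x{\left(0,-1 \right)} - 27\right) 12 = 2 \cdot 9^{2} \left(-161 + 9^{2}\right) + \left(\sqrt{0^{2} + \left(-1\right)^{2}} - 27\right) 12 = 2 \cdot 81 \left(-161 + 81\right) + \left(\sqrt{0 + 1} - 27\right) 12 = 2 \cdot 81 \left(-80\right) + \left(\sqrt{1} - 27\right) 12 = -12960 + \left(1 - 27\right) 12 = -12960 - 312 = -13272$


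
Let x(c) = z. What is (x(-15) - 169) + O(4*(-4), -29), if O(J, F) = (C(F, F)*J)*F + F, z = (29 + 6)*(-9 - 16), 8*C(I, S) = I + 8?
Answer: -2291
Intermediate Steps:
C(I, S) = 1 + I/8 (C(I, S) = (I + 8)/8 = (8 + I)/8 = 1 + I/8)
z = -875 (z = 35*(-25) = -875)
O(J, F) = F + F*J*(1 + F/8) (O(J, F) = ((1 + F/8)*J)*F + F = (J*(1 + F/8))*F + F = F*J*(1 + F/8) + F = F + F*J*(1 + F/8))
x(c) = -875
(x(-15) - 169) + O(4*(-4), -29) = (-875 - 169) + (⅛)*(-29)*(8 + (4*(-4))*(8 - 29)) = -1044 + (⅛)*(-29)*(8 - 16*(-21)) = -1044 + (⅛)*(-29)*(8 + 336) = -1044 + (⅛)*(-29)*344 = -1044 - 1247 = -2291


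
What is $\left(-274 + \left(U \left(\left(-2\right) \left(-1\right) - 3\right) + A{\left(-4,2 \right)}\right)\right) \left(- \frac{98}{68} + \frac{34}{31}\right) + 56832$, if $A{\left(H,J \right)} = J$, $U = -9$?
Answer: $\frac{59996397}{1054} \approx 56923.0$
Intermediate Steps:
$\left(-274 + \left(U \left(\left(-2\right) \left(-1\right) - 3\right) + A{\left(-4,2 \right)}\right)\right) \left(- \frac{98}{68} + \frac{34}{31}\right) + 56832 = \left(-274 - \left(-2 + 9 \left(\left(-2\right) \left(-1\right) - 3\right)\right)\right) \left(- \frac{98}{68} + \frac{34}{31}\right) + 56832 = \left(-274 - \left(-2 + 9 \left(2 - 3\right)\right)\right) \left(\left(-98\right) \frac{1}{68} + 34 \cdot \frac{1}{31}\right) + 56832 = \left(-274 + \left(\left(-9\right) \left(-1\right) + 2\right)\right) \left(- \frac{49}{34} + \frac{34}{31}\right) + 56832 = \left(-274 + \left(9 + 2\right)\right) \left(- \frac{363}{1054}\right) + 56832 = \left(-274 + 11\right) \left(- \frac{363}{1054}\right) + 56832 = \left(-263\right) \left(- \frac{363}{1054}\right) + 56832 = \frac{95469}{1054} + 56832 = \frac{59996397}{1054}$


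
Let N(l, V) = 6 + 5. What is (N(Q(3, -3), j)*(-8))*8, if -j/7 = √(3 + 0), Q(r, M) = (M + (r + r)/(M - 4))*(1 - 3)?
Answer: -704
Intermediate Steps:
Q(r, M) = -2*M - 4*r/(-4 + M) (Q(r, M) = (M + (2*r)/(-4 + M))*(-2) = (M + 2*r/(-4 + M))*(-2) = -2*M - 4*r/(-4 + M))
j = -7*√3 (j = -7*√(3 + 0) = -7*√3 ≈ -12.124)
N(l, V) = 11
(N(Q(3, -3), j)*(-8))*8 = (11*(-8))*8 = -88*8 = -704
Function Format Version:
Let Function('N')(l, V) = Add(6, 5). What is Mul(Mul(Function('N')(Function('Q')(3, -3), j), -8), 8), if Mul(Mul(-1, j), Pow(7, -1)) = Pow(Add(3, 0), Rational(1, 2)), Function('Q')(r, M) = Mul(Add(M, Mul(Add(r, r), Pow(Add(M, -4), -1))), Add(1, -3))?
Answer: -704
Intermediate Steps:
Function('Q')(r, M) = Add(Mul(-2, M), Mul(-4, r, Pow(Add(-4, M), -1))) (Function('Q')(r, M) = Mul(Add(M, Mul(Mul(2, r), Pow(Add(-4, M), -1))), -2) = Mul(Add(M, Mul(2, r, Pow(Add(-4, M), -1))), -2) = Add(Mul(-2, M), Mul(-4, r, Pow(Add(-4, M), -1))))
j = Mul(-7, Pow(3, Rational(1, 2))) (j = Mul(-7, Pow(Add(3, 0), Rational(1, 2))) = Mul(-7, Pow(3, Rational(1, 2))) ≈ -12.124)
Function('N')(l, V) = 11
Mul(Mul(Function('N')(Function('Q')(3, -3), j), -8), 8) = Mul(Mul(11, -8), 8) = Mul(-88, 8) = -704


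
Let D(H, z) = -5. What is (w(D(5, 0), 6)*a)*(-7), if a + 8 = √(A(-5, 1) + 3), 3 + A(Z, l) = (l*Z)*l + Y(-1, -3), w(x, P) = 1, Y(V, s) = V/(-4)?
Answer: 56 - 7*I*√19/2 ≈ 56.0 - 15.256*I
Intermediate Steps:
Y(V, s) = -V/4 (Y(V, s) = V*(-¼) = -V/4)
A(Z, l) = -11/4 + Z*l² (A(Z, l) = -3 + ((l*Z)*l - ¼*(-1)) = -3 + ((Z*l)*l + ¼) = -3 + (Z*l² + ¼) = -3 + (¼ + Z*l²) = -11/4 + Z*l²)
a = -8 + I*√19/2 (a = -8 + √((-11/4 - 5*1²) + 3) = -8 + √((-11/4 - 5*1) + 3) = -8 + √((-11/4 - 5) + 3) = -8 + √(-31/4 + 3) = -8 + √(-19/4) = -8 + I*√19/2 ≈ -8.0 + 2.1795*I)
(w(D(5, 0), 6)*a)*(-7) = (1*(-8 + I*√19/2))*(-7) = (-8 + I*√19/2)*(-7) = 56 - 7*I*√19/2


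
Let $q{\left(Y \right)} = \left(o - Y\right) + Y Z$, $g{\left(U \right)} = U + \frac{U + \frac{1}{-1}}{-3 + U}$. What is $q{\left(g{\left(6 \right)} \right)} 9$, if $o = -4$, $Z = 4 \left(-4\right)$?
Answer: $-1209$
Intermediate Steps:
$Z = -16$
$g{\left(U \right)} = U + \frac{-1 + U}{-3 + U}$ ($g{\left(U \right)} = U + \frac{U - 1}{-3 + U} = U + \frac{-1 + U}{-3 + U}$)
$q{\left(Y \right)} = -4 - 17 Y$ ($q{\left(Y \right)} = \left(-4 - Y\right) + Y \left(-16\right) = \left(-4 - Y\right) - 16 Y = -4 - 17 Y$)
$q{\left(g{\left(6 \right)} \right)} 9 = \left(-4 - 17 \frac{-1 + 6^{2} - 12}{-3 + 6}\right) 9 = \left(-4 - 17 \frac{-1 + 36 - 12}{3}\right) 9 = \left(-4 - 17 \cdot \frac{1}{3} \cdot 23\right) 9 = \left(-4 - \frac{391}{3}\right) 9 = \left(- \frac{403}{3}\right) 9 = -1209$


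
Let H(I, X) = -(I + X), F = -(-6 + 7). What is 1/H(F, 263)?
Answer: -1/262 ≈ -0.0038168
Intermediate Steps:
F = -1 (F = -1*1 = -1)
H(I, X) = -I - X
1/H(F, 263) = 1/(-1*(-1) - 1*263) = 1/(1 - 263) = 1/(-262) = -1/262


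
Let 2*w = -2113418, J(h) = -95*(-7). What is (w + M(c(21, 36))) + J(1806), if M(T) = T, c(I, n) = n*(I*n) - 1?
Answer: -1028829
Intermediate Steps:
J(h) = 665
c(I, n) = -1 + I*n² (c(I, n) = I*n² - 1 = -1 + I*n²)
w = -1056709 (w = (½)*(-2113418) = -1056709)
(w + M(c(21, 36))) + J(1806) = (-1056709 + (-1 + 21*36²)) + 665 = (-1056709 + (-1 + 21*1296)) + 665 = (-1056709 + (-1 + 27216)) + 665 = (-1056709 + 27215) + 665 = -1029494 + 665 = -1028829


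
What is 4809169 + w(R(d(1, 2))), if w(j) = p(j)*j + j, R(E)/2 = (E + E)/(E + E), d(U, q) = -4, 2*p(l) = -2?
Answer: 4809169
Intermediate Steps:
p(l) = -1 (p(l) = (1/2)*(-2) = -1)
R(E) = 2 (R(E) = 2*((E + E)/(E + E)) = 2*((2*E)/((2*E))) = 2*((2*E)*(1/(2*E))) = 2*1 = 2)
w(j) = 0 (w(j) = -j + j = 0)
4809169 + w(R(d(1, 2))) = 4809169 + 0 = 4809169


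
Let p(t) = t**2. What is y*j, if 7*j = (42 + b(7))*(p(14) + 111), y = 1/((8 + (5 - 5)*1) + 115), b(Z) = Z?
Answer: 2149/123 ≈ 17.472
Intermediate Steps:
y = 1/123 (y = 1/((8 + 0*1) + 115) = 1/((8 + 0) + 115) = 1/(8 + 115) = 1/123 ≈ 0.0081301)
j = 2149 (j = ((42 + 7)*(14**2 + 111))/7 = (49*(196 + 111))/7 = (49*307)/7 = (1/7)*15043 = 2149)
y*j = (1/123)*2149 = 2149/123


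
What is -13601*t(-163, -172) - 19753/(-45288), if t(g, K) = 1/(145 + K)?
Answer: 68499491/135864 ≈ 504.18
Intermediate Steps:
-13601*t(-163, -172) - 19753/(-45288) = -13601/(145 - 172) - 19753/(-45288) = -13601/(-27) - 19753*(-1/45288) = -13601/(1/(-1/27)) + 19753/45288 = -13601/(-27) + 19753/45288 = -13601*(-1/27) + 19753/45288 = 13601/27 + 19753/45288 = 68499491/135864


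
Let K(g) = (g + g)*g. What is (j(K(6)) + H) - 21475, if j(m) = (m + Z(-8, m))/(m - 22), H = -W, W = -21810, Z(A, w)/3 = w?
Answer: 8519/25 ≈ 340.76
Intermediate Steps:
K(g) = 2*g² (K(g) = (2*g)*g = 2*g²)
Z(A, w) = 3*w
H = 21810 (H = -1*(-21810) = 21810)
j(m) = 4*m/(-22 + m) (j(m) = (m + 3*m)/(m - 22) = (4*m)/(-22 + m) = 4*m/(-22 + m))
(j(K(6)) + H) - 21475 = (4*(2*6²)/(-22 + 2*6²) + 21810) - 21475 = (4*(2*36)/(-22 + 2*36) + 21810) - 21475 = (4*72/(-22 + 72) + 21810) - 21475 = (4*72/50 + 21810) - 21475 = (4*72*(1/50) + 21810) - 21475 = (144/25 + 21810) - 21475 = 545394/25 - 21475 = 8519/25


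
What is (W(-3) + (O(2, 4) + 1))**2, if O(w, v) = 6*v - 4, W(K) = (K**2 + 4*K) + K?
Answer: 225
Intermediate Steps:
W(K) = K**2 + 5*K
O(w, v) = -4 + 6*v
(W(-3) + (O(2, 4) + 1))**2 = (-3*(5 - 3) + ((-4 + 6*4) + 1))**2 = (-3*2 + ((-4 + 24) + 1))**2 = (-6 + (20 + 1))**2 = (-6 + 21)**2 = 15**2 = 225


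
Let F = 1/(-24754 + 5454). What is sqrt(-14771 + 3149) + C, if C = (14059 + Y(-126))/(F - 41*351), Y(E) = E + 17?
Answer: -269235000/277746301 + I*sqrt(11622) ≈ -0.96936 + 107.81*I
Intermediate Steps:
F = -1/19300 (F = 1/(-19300) = -1/19300 ≈ -5.1813e-5)
Y(E) = 17 + E
C = -269235000/277746301 (C = (14059 + (17 - 126))/(-1/19300 - 41*351) = (14059 - 109)/(-1/19300 - 14391) = 13950/(-277746301/19300) = 13950*(-19300/277746301) = -269235000/277746301 ≈ -0.96936)
sqrt(-14771 + 3149) + C = sqrt(-14771 + 3149) - 269235000/277746301 = sqrt(-11622) - 269235000/277746301 = I*sqrt(11622) - 269235000/277746301 = -269235000/277746301 + I*sqrt(11622)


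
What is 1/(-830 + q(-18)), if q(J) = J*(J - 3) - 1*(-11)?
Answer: -1/441 ≈ -0.0022676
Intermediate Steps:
q(J) = 11 + J*(-3 + J) (q(J) = J*(-3 + J) + 11 = 11 + J*(-3 + J))
1/(-830 + q(-18)) = 1/(-830 + (11 + (-18)**2 - 3*(-18))) = 1/(-830 + (11 + 324 + 54)) = 1/(-830 + 389) = 1/(-441) = -1/441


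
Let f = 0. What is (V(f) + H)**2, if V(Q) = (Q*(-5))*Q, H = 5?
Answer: 25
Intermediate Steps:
V(Q) = -5*Q**2 (V(Q) = (-5*Q)*Q = -5*Q**2)
(V(f) + H)**2 = (-5*0**2 + 5)**2 = (-5*0 + 5)**2 = (0 + 5)**2 = 5**2 = 25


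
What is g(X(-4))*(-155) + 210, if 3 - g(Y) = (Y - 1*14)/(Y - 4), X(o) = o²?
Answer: -1375/6 ≈ -229.17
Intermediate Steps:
g(Y) = 3 - (-14 + Y)/(-4 + Y) (g(Y) = 3 - (Y - 1*14)/(Y - 4) = 3 - (Y - 14)/(-4 + Y) = 3 - (-14 + Y)/(-4 + Y))
g(X(-4))*(-155) + 210 = (2*(1 + (-4)²)/(-4 + (-4)²))*(-155) + 210 = (2*(1 + 16)/(-4 + 16))*(-155) + 210 = (2*17/12)*(-155) + 210 = (2*(1/12)*17)*(-155) + 210 = (17/6)*(-155) + 210 = -2635/6 + 210 = -1375/6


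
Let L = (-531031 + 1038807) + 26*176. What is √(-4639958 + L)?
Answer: I*√4127606 ≈ 2031.7*I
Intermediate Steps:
L = 512352 (L = 507776 + 4576 = 512352)
√(-4639958 + L) = √(-4639958 + 512352) = √(-4127606) = I*√4127606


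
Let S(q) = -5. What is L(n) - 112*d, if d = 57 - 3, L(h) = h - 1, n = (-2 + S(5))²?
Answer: -6000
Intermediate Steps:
n = 49 (n = (-2 - 5)² = (-7)² = 49)
L(h) = -1 + h
d = 54
L(n) - 112*d = (-1 + 49) - 112*54 = 48 - 6048 = -6000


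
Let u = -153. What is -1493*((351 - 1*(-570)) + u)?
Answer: -1146624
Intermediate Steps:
-1493*((351 - 1*(-570)) + u) = -1493*((351 - 1*(-570)) - 153) = -1493*((351 + 570) - 153) = -1493*(921 - 153) = -1493*768 = -1146624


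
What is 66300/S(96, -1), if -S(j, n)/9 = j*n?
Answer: 5525/72 ≈ 76.736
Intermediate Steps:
S(j, n) = -9*j*n
66300/S(96, -1) = 66300/((-9*96*(-1))) = 66300/864 = 66300*(1/864) = 5525/72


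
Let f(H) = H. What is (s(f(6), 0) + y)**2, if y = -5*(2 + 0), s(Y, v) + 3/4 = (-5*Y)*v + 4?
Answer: 729/16 ≈ 45.563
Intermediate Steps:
s(Y, v) = 13/4 - 5*Y*v (s(Y, v) = -3/4 + ((-5*Y)*v + 4) = -3/4 + (-5*Y*v + 4) = -3/4 + (4 - 5*Y*v) = 13/4 - 5*Y*v)
y = -10 (y = -5*2 = -10)
(s(f(6), 0) + y)**2 = ((13/4 - 5*6*0) - 10)**2 = ((13/4 + 0) - 10)**2 = (13/4 - 10)**2 = (-27/4)**2 = 729/16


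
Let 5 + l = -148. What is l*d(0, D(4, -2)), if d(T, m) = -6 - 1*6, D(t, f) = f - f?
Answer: 1836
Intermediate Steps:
D(t, f) = 0
d(T, m) = -12 (d(T, m) = -6 - 6 = -12)
l = -153 (l = -5 - 148 = -153)
l*d(0, D(4, -2)) = -153*(-12) = 1836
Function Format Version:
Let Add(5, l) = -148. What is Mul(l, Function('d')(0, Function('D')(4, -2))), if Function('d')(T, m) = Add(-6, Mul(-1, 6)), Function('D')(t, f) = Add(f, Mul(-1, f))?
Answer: 1836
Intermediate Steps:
Function('D')(t, f) = 0
Function('d')(T, m) = -12 (Function('d')(T, m) = Add(-6, -6) = -12)
l = -153 (l = Add(-5, -148) = -153)
Mul(l, Function('d')(0, Function('D')(4, -2))) = Mul(-153, -12) = 1836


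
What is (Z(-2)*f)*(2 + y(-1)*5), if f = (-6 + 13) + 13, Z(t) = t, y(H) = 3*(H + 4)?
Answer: -1880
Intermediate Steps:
y(H) = 12 + 3*H (y(H) = 3*(4 + H) = 12 + 3*H)
f = 20 (f = 7 + 13 = 20)
(Z(-2)*f)*(2 + y(-1)*5) = (-2*20)*(2 + (12 + 3*(-1))*5) = -40*(2 + (12 - 3)*5) = -40*(2 + 9*5) = -40*(2 + 45) = -40*47 = -1880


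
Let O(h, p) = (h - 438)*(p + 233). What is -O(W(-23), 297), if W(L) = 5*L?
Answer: 293090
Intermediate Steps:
O(h, p) = (-438 + h)*(233 + p)
-O(W(-23), 297) = -(-102054 - 438*297 + 233*(5*(-23)) + (5*(-23))*297) = -(-102054 - 130086 + 233*(-115) - 115*297) = -(-102054 - 130086 - 26795 - 34155) = -1*(-293090) = 293090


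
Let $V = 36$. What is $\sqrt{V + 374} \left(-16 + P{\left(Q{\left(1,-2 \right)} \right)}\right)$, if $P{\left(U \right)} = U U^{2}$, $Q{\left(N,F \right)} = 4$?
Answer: $48 \sqrt{410} \approx 971.93$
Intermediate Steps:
$P{\left(U \right)} = U^{3}$
$\sqrt{V + 374} \left(-16 + P{\left(Q{\left(1,-2 \right)} \right)}\right) = \sqrt{36 + 374} \left(-16 + 4^{3}\right) = \sqrt{410} \left(-16 + 64\right) = \sqrt{410} \cdot 48 = 48 \sqrt{410}$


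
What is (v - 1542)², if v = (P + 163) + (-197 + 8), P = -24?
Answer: 2534464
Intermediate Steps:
v = -50 (v = (-24 + 163) + (-197 + 8) = 139 - 189 = -50)
(v - 1542)² = (-50 - 1542)² = (-1592)² = 2534464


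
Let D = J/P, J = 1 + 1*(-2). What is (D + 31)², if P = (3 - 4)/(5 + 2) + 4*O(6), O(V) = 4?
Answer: 11792356/12321 ≈ 957.09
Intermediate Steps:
J = -1 (J = 1 - 2 = -1)
P = 111/7 (P = (3 - 4)/(5 + 2) + 4*4 = -1/7 + 16 = -1*⅐ + 16 = -⅐ + 16 = 111/7 ≈ 15.857)
D = -7/111 (D = -1/111/7 = -1*7/111 = -7/111 ≈ -0.063063)
(D + 31)² = (-7/111 + 31)² = (3434/111)² = 11792356/12321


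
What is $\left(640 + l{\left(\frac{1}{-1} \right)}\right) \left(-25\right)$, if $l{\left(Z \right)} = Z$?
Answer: $-15975$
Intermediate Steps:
$\left(640 + l{\left(\frac{1}{-1} \right)}\right) \left(-25\right) = \left(640 + \frac{1}{-1}\right) \left(-25\right) = \left(640 - 1\right) \left(-25\right) = 639 \left(-25\right) = -15975$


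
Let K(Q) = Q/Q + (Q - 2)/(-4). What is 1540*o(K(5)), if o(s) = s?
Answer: 385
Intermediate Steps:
K(Q) = 3/2 - Q/4 (K(Q) = 1 + (-2 + Q)*(-1/4) = 1 + (1/2 - Q/4) = 3/2 - Q/4)
1540*o(K(5)) = 1540*(3/2 - 1/4*5) = 1540*(3/2 - 5/4) = 1540*(1/4) = 385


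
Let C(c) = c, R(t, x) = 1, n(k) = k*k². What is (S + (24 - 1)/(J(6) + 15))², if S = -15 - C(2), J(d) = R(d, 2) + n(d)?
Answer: 15374241/53824 ≈ 285.64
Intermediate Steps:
n(k) = k³
J(d) = 1 + d³
S = -17 (S = -15 - 1*2 = -15 - 2 = -17)
(S + (24 - 1)/(J(6) + 15))² = (-17 + (24 - 1)/((1 + 6³) + 15))² = (-17 + 23/((1 + 216) + 15))² = (-17 + 23/(217 + 15))² = (-17 + 23/232)² = (-3921/232)² = 15374241/53824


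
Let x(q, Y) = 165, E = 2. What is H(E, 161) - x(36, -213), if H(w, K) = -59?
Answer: -224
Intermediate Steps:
H(E, 161) - x(36, -213) = -59 - 1*165 = -59 - 165 = -224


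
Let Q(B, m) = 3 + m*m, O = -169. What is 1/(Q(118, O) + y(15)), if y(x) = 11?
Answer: 1/28575 ≈ 3.4996e-5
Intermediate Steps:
Q(B, m) = 3 + m²
1/(Q(118, O) + y(15)) = 1/((3 + (-169)²) + 11) = 1/((3 + 28561) + 11) = 1/(28564 + 11) = 1/28575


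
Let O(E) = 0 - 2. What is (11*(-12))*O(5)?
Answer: 264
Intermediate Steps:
O(E) = -2
(11*(-12))*O(5) = (11*(-12))*(-2) = -132*(-2) = 264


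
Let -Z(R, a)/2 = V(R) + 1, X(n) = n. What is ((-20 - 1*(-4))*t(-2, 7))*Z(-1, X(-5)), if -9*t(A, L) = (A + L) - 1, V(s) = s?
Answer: 0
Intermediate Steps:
t(A, L) = ⅑ - A/9 - L/9 (t(A, L) = -((A + L) - 1)/9 = -(-1 + A + L)/9 = ⅑ - A/9 - L/9)
Z(R, a) = -2 - 2*R (Z(R, a) = -2*(R + 1) = -2*(1 + R) = -2 - 2*R)
((-20 - 1*(-4))*t(-2, 7))*Z(-1, X(-5)) = ((-20 - 1*(-4))*(⅑ - ⅑*(-2) - ⅑*7))*(-2 - 2*(-1)) = ((-20 + 4)*(⅑ + 2/9 - 7/9))*(-2 + 2) = -16*(-4/9)*0 = (64/9)*0 = 0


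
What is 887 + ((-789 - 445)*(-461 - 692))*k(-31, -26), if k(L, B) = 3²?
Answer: 12806105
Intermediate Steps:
k(L, B) = 9
887 + ((-789 - 445)*(-461 - 692))*k(-31, -26) = 887 + ((-789 - 445)*(-461 - 692))*9 = 887 - 1234*(-1153)*9 = 887 + 1422802*9 = 887 + 12805218 = 12806105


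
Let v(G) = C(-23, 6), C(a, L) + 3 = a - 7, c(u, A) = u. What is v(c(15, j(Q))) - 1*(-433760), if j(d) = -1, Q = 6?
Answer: 433727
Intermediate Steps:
C(a, L) = -10 + a (C(a, L) = -3 + (a - 7) = -3 + (-7 + a) = -10 + a)
v(G) = -33 (v(G) = -10 - 23 = -33)
v(c(15, j(Q))) - 1*(-433760) = -33 - 1*(-433760) = -33 + 433760 = 433727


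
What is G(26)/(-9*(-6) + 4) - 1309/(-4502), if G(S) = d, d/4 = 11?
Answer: 137005/130558 ≈ 1.0494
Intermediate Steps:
d = 44 (d = 4*11 = 44)
G(S) = 44
G(26)/(-9*(-6) + 4) - 1309/(-4502) = 44/(-9*(-6) + 4) - 1309/(-4502) = 44/(54 + 4) - 1309*(-1/4502) = 44/58 + 1309/4502 = 44*(1/58) + 1309/4502 = 22/29 + 1309/4502 = 137005/130558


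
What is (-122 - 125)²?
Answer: 61009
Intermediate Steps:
(-122 - 125)² = (-247)² = 61009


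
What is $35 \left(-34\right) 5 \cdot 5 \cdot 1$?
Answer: $-29750$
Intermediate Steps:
$35 \left(-34\right) 5 \cdot 5 \cdot 1 = - 1190 \cdot 25 \cdot 1 = \left(-1190\right) 25 = -29750$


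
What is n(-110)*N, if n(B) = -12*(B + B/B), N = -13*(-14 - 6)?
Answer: 340080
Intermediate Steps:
N = 260 (N = -13*(-20) = 260)
n(B) = -12 - 12*B (n(B) = -12*(B + 1) = -12*(1 + B) = -12 - 12*B)
n(-110)*N = (-12 - 12*(-110))*260 = (-12 + 1320)*260 = 1308*260 = 340080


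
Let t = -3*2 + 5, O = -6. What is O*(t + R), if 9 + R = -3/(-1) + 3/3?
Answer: 36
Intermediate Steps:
t = -1 (t = -6 + 5 = -1)
R = -5 (R = -9 + (-3/(-1) + 3/3) = -9 + (-3*(-1) + 3*(⅓)) = -9 + (3 + 1) = -9 + 4 = -5)
O*(t + R) = -6*(-1 - 5) = -6*(-6) = 36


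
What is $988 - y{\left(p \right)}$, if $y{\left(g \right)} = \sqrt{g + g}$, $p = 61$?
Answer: $988 - \sqrt{122} \approx 976.96$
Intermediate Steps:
$y{\left(g \right)} = \sqrt{2} \sqrt{g}$ ($y{\left(g \right)} = \sqrt{2 g} = \sqrt{2} \sqrt{g}$)
$988 - y{\left(p \right)} = 988 - \sqrt{2} \sqrt{61} = 988 - \sqrt{122}$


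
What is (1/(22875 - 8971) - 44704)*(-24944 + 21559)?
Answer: 2103995544775/13904 ≈ 1.5132e+8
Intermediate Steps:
(1/(22875 - 8971) - 44704)*(-24944 + 21559) = (1/13904 - 44704)*(-3385) = -621564415/13904*(-3385) = 2103995544775/13904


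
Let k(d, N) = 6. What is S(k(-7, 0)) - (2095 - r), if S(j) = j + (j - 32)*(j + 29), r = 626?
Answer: -2373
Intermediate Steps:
S(j) = j + (-32 + j)*(29 + j)
S(k(-7, 0)) - (2095 - r) = (-928 + 6² - 2*6) - (2095 - 1*626) = (-928 + 36 - 12) - (2095 - 626) = -904 - 1*1469 = -904 - 1469 = -2373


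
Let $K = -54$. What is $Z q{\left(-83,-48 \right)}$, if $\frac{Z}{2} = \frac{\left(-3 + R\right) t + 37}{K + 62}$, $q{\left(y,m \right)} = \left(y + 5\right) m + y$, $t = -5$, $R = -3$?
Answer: $\frac{245287}{4} \approx 61322.0$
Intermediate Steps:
$q{\left(y,m \right)} = y + m \left(5 + y\right)$ ($q{\left(y,m \right)} = \left(5 + y\right) m + y = m \left(5 + y\right) + y = y + m \left(5 + y\right)$)
$Z = \frac{67}{4}$ ($Z = 2 \frac{\left(-3 - 3\right) \left(-5\right) + 37}{-54 + 62} = 2 \frac{\left(-6\right) \left(-5\right) + 37}{8} = 2 \left(30 + 37\right) \frac{1}{8} = 2 \cdot 67 \cdot \frac{1}{8} = 2 \cdot \frac{67}{8} = \frac{67}{4} \approx 16.75$)
$Z q{\left(-83,-48 \right)} = \frac{67 \left(-83 + 5 \left(-48\right) - -3984\right)}{4} = \frac{67 \left(-83 - 240 + 3984\right)}{4} = \frac{67}{4} \cdot 3661 = \frac{245287}{4}$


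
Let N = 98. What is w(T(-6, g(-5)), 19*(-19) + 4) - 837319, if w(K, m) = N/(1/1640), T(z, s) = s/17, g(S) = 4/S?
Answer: -676599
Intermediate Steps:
T(z, s) = s/17 (T(z, s) = s*(1/17) = s/17)
w(K, m) = 160720 (w(K, m) = 98/(1/1640) = 98*1640 = 160720)
w(T(-6, g(-5)), 19*(-19) + 4) - 837319 = 160720 - 837319 = -676599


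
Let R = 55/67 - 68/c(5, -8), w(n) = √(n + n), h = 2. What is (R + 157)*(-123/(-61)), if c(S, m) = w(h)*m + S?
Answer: 14867010/44957 ≈ 330.69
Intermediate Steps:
w(n) = √2*√n (w(n) = √(2*n) = √2*√n)
c(S, m) = S + 2*m (c(S, m) = (√2*√2)*m + S = 2*m + S = S + 2*m)
R = 5161/737 (R = 55/67 - 68/(5 + 2*(-8)) = 55*(1/67) - 68/(5 - 16) = 55/67 - 68/(-11) = 55/67 - 68*(-1/11) = 55/67 + 68/11 = 5161/737 ≈ 7.0027)
(R + 157)*(-123/(-61)) = (5161/737 + 157)*(-123/(-61)) = 120870*(-123*(-1/61))/737 = (120870/737)*(123/61) = 14867010/44957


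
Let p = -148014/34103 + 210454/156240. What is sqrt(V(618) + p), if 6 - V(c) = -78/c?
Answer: sqrt(6553028902166877065390)/45734169180 ≈ 1.7700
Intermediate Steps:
V(c) = 6 + 78/c (V(c) = 6 - (-78)/c = 6 + 78/c)
p = -7974297299/2664126360 (p = -148014*1/34103 + 210454*(1/156240) = -148014/34103 + 105227/78120 = -7974297299/2664126360 ≈ -2.9932)
sqrt(V(618) + p) = sqrt((6 + 78/618) - 7974297299/2664126360) = sqrt((6 + 78*(1/618)) - 7974297299/2664126360) = sqrt((6 + 13/103) - 7974297299/2664126360) = sqrt(631/103 - 7974297299/2664126360) = sqrt(859711111363/274405015080) = sqrt(6553028902166877065390)/45734169180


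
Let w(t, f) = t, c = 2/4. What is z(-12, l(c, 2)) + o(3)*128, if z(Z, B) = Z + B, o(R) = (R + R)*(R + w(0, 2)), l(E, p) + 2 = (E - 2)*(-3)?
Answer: 4589/2 ≈ 2294.5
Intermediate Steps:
c = ½ (c = 2*(¼) = ½ ≈ 0.50000)
l(E, p) = 4 - 3*E (l(E, p) = -2 + (E - 2)*(-3) = -2 + (-2 + E)*(-3) = -2 + (6 - 3*E) = 4 - 3*E)
o(R) = 2*R² (o(R) = (R + R)*(R + 0) = (2*R)*R = 2*R²)
z(Z, B) = B + Z
z(-12, l(c, 2)) + o(3)*128 = ((4 - 3*½) - 12) + (2*3²)*128 = ((4 - 3/2) - 12) + (2*9)*128 = (5/2 - 12) + 18*128 = -19/2 + 2304 = 4589/2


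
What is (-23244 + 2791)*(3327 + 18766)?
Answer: -451868129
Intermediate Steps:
(-23244 + 2791)*(3327 + 18766) = -20453*22093 = -451868129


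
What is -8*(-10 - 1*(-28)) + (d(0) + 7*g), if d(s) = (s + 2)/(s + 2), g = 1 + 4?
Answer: -108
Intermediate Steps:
g = 5
d(s) = 1 (d(s) = (2 + s)/(2 + s) = 1)
-8*(-10 - 1*(-28)) + (d(0) + 7*g) = -8*(-10 - 1*(-28)) + (1 + 7*5) = -8*(-10 + 28) + (1 + 35) = -8*18 + 36 = -144 + 36 = -108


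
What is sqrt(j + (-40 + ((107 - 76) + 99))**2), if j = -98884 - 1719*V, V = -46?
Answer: I*sqrt(11710) ≈ 108.21*I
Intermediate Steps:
j = -19810 (j = -98884 - 1719*(-46) = -98884 - 1*(-79074) = -98884 + 79074 = -19810)
sqrt(j + (-40 + ((107 - 76) + 99))**2) = sqrt(-19810 + (-40 + ((107 - 76) + 99))**2) = sqrt(-19810 + (-40 + (31 + 99))**2) = sqrt(-19810 + (-40 + 130)**2) = sqrt(-19810 + 90**2) = sqrt(-19810 + 8100) = sqrt(-11710) = I*sqrt(11710)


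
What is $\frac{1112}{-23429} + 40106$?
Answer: $\frac{939642362}{23429} \approx 40106.0$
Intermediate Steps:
$\frac{1112}{-23429} + 40106 = 1112 \left(- \frac{1}{23429}\right) + 40106 = - \frac{1112}{23429} + 40106 = \frac{939642362}{23429}$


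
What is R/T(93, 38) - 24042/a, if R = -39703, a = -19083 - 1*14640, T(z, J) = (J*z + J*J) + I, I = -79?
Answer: -135680279/18356553 ≈ -7.3914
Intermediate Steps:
T(z, J) = -79 + J**2 + J*z (T(z, J) = (J*z + J*J) - 79 = (J*z + J**2) - 79 = (J**2 + J*z) - 79 = -79 + J**2 + J*z)
a = -33723 (a = -19083 - 14640 = -33723)
R/T(93, 38) - 24042/a = -39703/(-79 + 38**2 + 38*93) - 24042/(-33723) = -39703/(-79 + 1444 + 3534) - 24042*(-1/33723) = -39703/4899 + 8014/11241 = -135680279/18356553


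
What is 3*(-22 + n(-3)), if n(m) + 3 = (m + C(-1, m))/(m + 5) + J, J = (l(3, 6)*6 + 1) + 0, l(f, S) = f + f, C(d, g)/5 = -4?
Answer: 3/2 ≈ 1.5000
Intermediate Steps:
C(d, g) = -20 (C(d, g) = 5*(-4) = -20)
l(f, S) = 2*f
J = 37 (J = ((2*3)*6 + 1) + 0 = (6*6 + 1) + 0 = (36 + 1) + 0 = 37 + 0 = 37)
n(m) = 34 + (-20 + m)/(5 + m) (n(m) = -3 + ((m - 20)/(m + 5) + 37) = -3 + ((-20 + m)/(5 + m) + 37) = -3 + (37 + (-20 + m)/(5 + m)) = 34 + (-20 + m)/(5 + m))
3*(-22 + n(-3)) = 3*(-22 + 5*(30 + 7*(-3))/(5 - 3)) = 3*(-22 + 5*(30 - 21)/2) = 3*(-22 + 5*(½)*9) = 3*(-22 + 45/2) = 3*(½) = 3/2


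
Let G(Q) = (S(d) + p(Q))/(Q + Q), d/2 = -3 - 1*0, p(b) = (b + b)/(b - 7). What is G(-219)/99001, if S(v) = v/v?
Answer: -166/2449977747 ≈ -6.7756e-8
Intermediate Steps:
p(b) = 2*b/(-7 + b) (p(b) = (2*b)/(-7 + b) = 2*b/(-7 + b))
d = -6 (d = 2*(-3 - 1*0) = 2*(-3 + 0) = 2*(-3) = -6)
S(v) = 1
G(Q) = (1 + 2*Q/(-7 + Q))/(2*Q) (G(Q) = (1 + 2*Q/(-7 + Q))/(Q + Q) = (1 + 2*Q/(-7 + Q))/((2*Q)) = (1 + 2*Q/(-7 + Q))*(1/(2*Q)) = (1 + 2*Q/(-7 + Q))/(2*Q))
G(-219)/99001 = ((1/2)*(-7 + 3*(-219))/(-219*(-7 - 219)))/99001 = ((1/2)*(-1/219)*(-7 - 657)/(-226))*(1/99001) = ((1/2)*(-1/219)*(-1/226)*(-664))*(1/99001) = -166/24747*1/99001 = -166/2449977747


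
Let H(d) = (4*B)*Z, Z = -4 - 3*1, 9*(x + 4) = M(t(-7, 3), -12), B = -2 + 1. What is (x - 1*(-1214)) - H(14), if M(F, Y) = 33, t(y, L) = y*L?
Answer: 3557/3 ≈ 1185.7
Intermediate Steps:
B = -1
t(y, L) = L*y
x = -⅓ (x = -4 + (⅑)*33 = -4 + 11/3 = -⅓ ≈ -0.33333)
Z = -7 (Z = -4 - 3 = -7)
H(d) = 28 (H(d) = (4*(-1))*(-7) = -4*(-7) = 28)
(x - 1*(-1214)) - H(14) = (-⅓ - 1*(-1214)) - 1*28 = (-⅓ + 1214) - 28 = 3641/3 - 28 = 3557/3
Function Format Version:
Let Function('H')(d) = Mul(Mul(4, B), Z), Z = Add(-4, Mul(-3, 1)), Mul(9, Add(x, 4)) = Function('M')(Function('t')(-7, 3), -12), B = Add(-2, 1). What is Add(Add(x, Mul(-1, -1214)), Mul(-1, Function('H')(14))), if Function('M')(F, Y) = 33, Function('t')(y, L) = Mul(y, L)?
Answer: Rational(3557, 3) ≈ 1185.7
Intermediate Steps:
B = -1
Function('t')(y, L) = Mul(L, y)
x = Rational(-1, 3) (x = Add(-4, Mul(Rational(1, 9), 33)) = Add(-4, Rational(11, 3)) = Rational(-1, 3) ≈ -0.33333)
Z = -7 (Z = Add(-4, -3) = -7)
Function('H')(d) = 28 (Function('H')(d) = Mul(Mul(4, -1), -7) = Mul(-4, -7) = 28)
Add(Add(x, Mul(-1, -1214)), Mul(-1, Function('H')(14))) = Add(Add(Rational(-1, 3), Mul(-1, -1214)), Mul(-1, 28)) = Add(Add(Rational(-1, 3), 1214), -28) = Add(Rational(3641, 3), -28) = Rational(3557, 3)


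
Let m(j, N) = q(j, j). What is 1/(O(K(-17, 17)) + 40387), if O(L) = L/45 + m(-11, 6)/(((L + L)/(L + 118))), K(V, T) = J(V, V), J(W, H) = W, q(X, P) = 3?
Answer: 1530/61777897 ≈ 2.4766e-5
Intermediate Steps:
K(V, T) = V
m(j, N) = 3
O(L) = L/45 + 3*(118 + L)/(2*L) (O(L) = L/45 + 3/(((L + L)/(L + 118))) = L*(1/45) + 3/(((2*L)/(118 + L))) = L/45 + 3/((2*L/(118 + L))) = L/45 + 3*((118 + L)/(2*L)) = L/45 + 3*(118 + L)/(2*L))
1/(O(K(-17, 17)) + 40387) = 1/((3/2 + 177/(-17) + (1/45)*(-17)) + 40387) = 1/((3/2 + 177*(-1/17) - 17/45) + 40387) = 1/((3/2 - 177/17 - 17/45) + 40387) = 1/(-14213/1530 + 40387) = 1/(61777897/1530) = 1530/61777897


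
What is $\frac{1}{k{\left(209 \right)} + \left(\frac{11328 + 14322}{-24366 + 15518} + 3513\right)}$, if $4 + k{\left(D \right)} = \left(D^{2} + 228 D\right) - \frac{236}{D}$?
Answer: $\frac{924616}{87688706183} \approx 1.0544 \cdot 10^{-5}$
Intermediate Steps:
$k{\left(D \right)} = -4 + D^{2} - \frac{236}{D} + 228 D$ ($k{\left(D \right)} = -4 - \left(- D^{2} - 228 D + \frac{236}{D}\right) = -4 + \left(D^{2} - \frac{236}{D} + 228 D\right) = -4 + D^{2} - \frac{236}{D} + 228 D$)
$\frac{1}{k{\left(209 \right)} + \left(\frac{11328 + 14322}{-24366 + 15518} + 3513\right)} = \frac{1}{\left(-4 + 209^{2} - \frac{236}{209} + 228 \cdot 209\right) + \left(\frac{11328 + 14322}{-24366 + 15518} + 3513\right)} = \frac{1}{\left(-4 + 43681 - \frac{236}{209} + 47652\right) + \left(\frac{25650}{-8848} + 3513\right)} = \frac{1}{\left(-4 + 43681 - \frac{236}{209} + 47652\right) + \left(25650 \left(- \frac{1}{8848}\right) + 3513\right)} = \frac{1}{\frac{19087525}{209} + \left(- \frac{12825}{4424} + 3513\right)} = \frac{1}{\frac{19087525}{209} + \frac{15528687}{4424}} = \frac{1}{\frac{87688706183}{924616}} = \frac{924616}{87688706183}$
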